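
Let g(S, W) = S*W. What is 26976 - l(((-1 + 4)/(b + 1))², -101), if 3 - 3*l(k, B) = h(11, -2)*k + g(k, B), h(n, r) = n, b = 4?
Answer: 134821/5 ≈ 26964.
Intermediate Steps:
l(k, B) = 1 - 11*k/3 - B*k/3 (l(k, B) = 1 - (11*k + k*B)/3 = 1 - (11*k + B*k)/3 = 1 + (-11*k/3 - B*k/3) = 1 - 11*k/3 - B*k/3)
26976 - l(((-1 + 4)/(b + 1))², -101) = 26976 - (1 - 11*(-1 + 4)²/(4 + 1)²/3 - ⅓*(-101)*((-1 + 4)/(4 + 1))²) = 26976 - (1 - 11*(3/5)²/3 - ⅓*(-101)*(3/5)²) = 26976 - (1 - 11*(3*(⅕))²/3 - ⅓*(-101)*(3*(⅕))²) = 26976 - (1 - 11*(⅗)²/3 - ⅓*(-101)*(⅗)²) = 26976 - (1 - 11/3*9/25 - ⅓*(-101)*9/25) = 26976 - (1 - 33/25 + 303/25) = 26976 - 1*59/5 = 26976 - 59/5 = 134821/5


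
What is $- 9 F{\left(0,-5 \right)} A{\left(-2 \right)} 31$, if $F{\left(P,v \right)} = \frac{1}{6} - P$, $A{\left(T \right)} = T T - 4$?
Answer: $0$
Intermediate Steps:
$A{\left(T \right)} = -4 + T^{2}$ ($A{\left(T \right)} = T^{2} - 4 = -4 + T^{2}$)
$F{\left(P,v \right)} = \frac{1}{6} - P$
$- 9 F{\left(0,-5 \right)} A{\left(-2 \right)} 31 = - 9 \left(\frac{1}{6} - 0\right) \left(-4 + \left(-2\right)^{2}\right) 31 = - 9 \left(\frac{1}{6} + 0\right) \left(-4 + 4\right) 31 = \left(-9\right) \frac{1}{6} \cdot 0 \cdot 31 = \left(- \frac{3}{2}\right) 0 \cdot 31 = 0 \cdot 31 = 0$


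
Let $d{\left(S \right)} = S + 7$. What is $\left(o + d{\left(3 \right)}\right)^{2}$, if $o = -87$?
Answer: $5929$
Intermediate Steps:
$d{\left(S \right)} = 7 + S$
$\left(o + d{\left(3 \right)}\right)^{2} = \left(-87 + \left(7 + 3\right)\right)^{2} = \left(-87 + 10\right)^{2} = \left(-77\right)^{2} = 5929$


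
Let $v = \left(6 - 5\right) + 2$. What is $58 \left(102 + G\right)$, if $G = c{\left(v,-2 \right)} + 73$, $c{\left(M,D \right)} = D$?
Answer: $10034$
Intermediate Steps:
$v = 3$ ($v = \left(6 - 5\right) + 2 = 1 + 2 = 3$)
$G = 71$ ($G = -2 + 73 = 71$)
$58 \left(102 + G\right) = 58 \left(102 + 71\right) = 58 \cdot 173 = 10034$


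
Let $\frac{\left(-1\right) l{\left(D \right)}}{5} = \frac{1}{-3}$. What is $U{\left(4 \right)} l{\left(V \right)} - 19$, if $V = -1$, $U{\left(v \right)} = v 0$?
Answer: $-19$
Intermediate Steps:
$U{\left(v \right)} = 0$
$l{\left(D \right)} = \frac{5}{3}$ ($l{\left(D \right)} = - \frac{5}{-3} = \left(-5\right) \left(- \frac{1}{3}\right) = \frac{5}{3}$)
$U{\left(4 \right)} l{\left(V \right)} - 19 = 0 \cdot \frac{5}{3} - 19 = 0 - 19 = -19$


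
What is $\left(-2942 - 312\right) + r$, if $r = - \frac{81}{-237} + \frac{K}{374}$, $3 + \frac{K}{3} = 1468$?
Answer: $- \frac{95785381}{29546} \approx -3241.9$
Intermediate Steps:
$K = 4395$ ($K = -9 + 3 \cdot 1468 = -9 + 4404 = 4395$)
$r = \frac{357303}{29546}$ ($r = - \frac{81}{-237} + \frac{4395}{374} = \left(-81\right) \left(- \frac{1}{237}\right) + 4395 \cdot \frac{1}{374} = \frac{27}{79} + \frac{4395}{374} = \frac{357303}{29546} \approx 12.093$)
$\left(-2942 - 312\right) + r = \left(-2942 - 312\right) + \frac{357303}{29546} = -3254 + \frac{357303}{29546} = - \frac{95785381}{29546}$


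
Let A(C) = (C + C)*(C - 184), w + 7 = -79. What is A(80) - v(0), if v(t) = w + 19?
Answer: -16573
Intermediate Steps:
w = -86 (w = -7 - 79 = -86)
v(t) = -67 (v(t) = -86 + 19 = -67)
A(C) = 2*C*(-184 + C) (A(C) = (2*C)*(-184 + C) = 2*C*(-184 + C))
A(80) - v(0) = 2*80*(-184 + 80) - 1*(-67) = 2*80*(-104) + 67 = -16640 + 67 = -16573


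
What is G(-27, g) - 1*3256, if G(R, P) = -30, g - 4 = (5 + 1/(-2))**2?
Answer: -3286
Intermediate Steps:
g = 97/4 (g = 4 + (5 + 1/(-2))**2 = 4 + (5 - 1/2)**2 = 4 + (9/2)**2 = 4 + 81/4 = 97/4 ≈ 24.250)
G(-27, g) - 1*3256 = -30 - 1*3256 = -30 - 3256 = -3286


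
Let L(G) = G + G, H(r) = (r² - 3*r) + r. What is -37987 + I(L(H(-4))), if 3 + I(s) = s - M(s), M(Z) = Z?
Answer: -37990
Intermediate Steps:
H(r) = r² - 2*r
L(G) = 2*G
I(s) = -3 (I(s) = -3 + (s - s) = -3 + 0 = -3)
-37987 + I(L(H(-4))) = -37987 - 3 = -37990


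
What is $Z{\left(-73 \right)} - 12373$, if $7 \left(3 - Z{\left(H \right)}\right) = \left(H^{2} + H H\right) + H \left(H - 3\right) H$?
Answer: $\frac{307756}{7} \approx 43965.0$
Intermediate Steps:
$Z{\left(H \right)} = 3 - \frac{2 H^{2}}{7} - \frac{H^{2} \left(-3 + H\right)}{7}$ ($Z{\left(H \right)} = 3 - \frac{\left(H^{2} + H H\right) + H \left(H - 3\right) H}{7} = 3 - \frac{\left(H^{2} + H^{2}\right) + H \left(-3 + H\right) H}{7} = 3 - \frac{2 H^{2} + H^{2} \left(-3 + H\right)}{7} = 3 - \left(\frac{2 H^{2}}{7} + \frac{H^{2} \left(-3 + H\right)}{7}\right) = 3 - \frac{2 H^{2}}{7} - \frac{H^{2} \left(-3 + H\right)}{7}$)
$Z{\left(-73 \right)} - 12373 = \left(3 - \frac{\left(-73\right)^{3}}{7} + \frac{\left(-73\right)^{2}}{7}\right) - 12373 = \left(3 - - \frac{389017}{7} + \frac{1}{7} \cdot 5329\right) - 12373 = \left(3 + \frac{389017}{7} + \frac{5329}{7}\right) - 12373 = \frac{394367}{7} - 12373 = \frac{307756}{7}$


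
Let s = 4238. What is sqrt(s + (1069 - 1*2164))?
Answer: sqrt(3143) ≈ 56.062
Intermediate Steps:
sqrt(s + (1069 - 1*2164)) = sqrt(4238 + (1069 - 1*2164)) = sqrt(4238 + (1069 - 2164)) = sqrt(4238 - 1095) = sqrt(3143)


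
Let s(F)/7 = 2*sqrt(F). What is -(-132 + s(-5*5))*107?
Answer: 14124 - 7490*I ≈ 14124.0 - 7490.0*I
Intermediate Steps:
s(F) = 14*sqrt(F) (s(F) = 7*(2*sqrt(F)) = 14*sqrt(F))
-(-132 + s(-5*5))*107 = -(-132 + 14*sqrt(-5*5))*107 = -(-132 + 14*sqrt(-25))*107 = -(-132 + 14*(5*I))*107 = -(-132 + 70*I)*107 = -(-14124 + 7490*I) = 14124 - 7490*I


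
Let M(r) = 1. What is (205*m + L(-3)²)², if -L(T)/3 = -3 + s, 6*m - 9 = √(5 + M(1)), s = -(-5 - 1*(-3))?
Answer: 1286117/12 + 43255*√6/2 ≈ 1.6015e+5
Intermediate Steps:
s = 2 (s = -(-5 + 3) = -1*(-2) = 2)
m = 3/2 + √6/6 (m = 3/2 + √(5 + 1)/6 = 3/2 + √6/6 ≈ 1.9082)
L(T) = 3 (L(T) = -3*(-3 + 2) = -3*(-1) = 3)
(205*m + L(-3)²)² = (205*(3/2 + √6/6) + 3²)² = ((615/2 + 205*√6/6) + 9)² = (633/2 + 205*√6/6)²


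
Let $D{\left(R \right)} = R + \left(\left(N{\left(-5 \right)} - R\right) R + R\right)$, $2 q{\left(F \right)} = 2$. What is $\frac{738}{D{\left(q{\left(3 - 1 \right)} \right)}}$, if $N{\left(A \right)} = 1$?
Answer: $369$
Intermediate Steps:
$q{\left(F \right)} = 1$ ($q{\left(F \right)} = \frac{1}{2} \cdot 2 = 1$)
$D{\left(R \right)} = 2 R + R \left(1 - R\right)$ ($D{\left(R \right)} = R + \left(\left(1 - R\right) R + R\right) = R + \left(R \left(1 - R\right) + R\right) = R + \left(R + R \left(1 - R\right)\right) = 2 R + R \left(1 - R\right)$)
$\frac{738}{D{\left(q{\left(3 - 1 \right)} \right)}} = \frac{738}{1 \left(3 - 1\right)} = \frac{738}{1 \cdot 2} = \frac{738}{2} = 738 \cdot \frac{1}{2} = 369$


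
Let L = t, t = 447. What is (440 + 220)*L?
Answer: 295020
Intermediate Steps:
L = 447
(440 + 220)*L = (440 + 220)*447 = 660*447 = 295020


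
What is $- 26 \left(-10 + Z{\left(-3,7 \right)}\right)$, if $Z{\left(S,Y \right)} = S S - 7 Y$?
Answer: $1300$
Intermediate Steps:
$Z{\left(S,Y \right)} = S^{2} - 7 Y$
$- 26 \left(-10 + Z{\left(-3,7 \right)}\right) = - 26 \left(-10 + \left(\left(-3\right)^{2} - 49\right)\right) = - 26 \left(-10 + \left(9 - 49\right)\right) = - 26 \left(-10 - 40\right) = \left(-26\right) \left(-50\right) = 1300$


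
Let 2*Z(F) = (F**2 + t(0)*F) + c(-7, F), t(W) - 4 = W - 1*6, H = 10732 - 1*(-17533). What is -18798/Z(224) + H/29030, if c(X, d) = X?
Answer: 62790437/288680126 ≈ 0.21751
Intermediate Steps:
H = 28265 (H = 10732 + 17533 = 28265)
t(W) = -2 + W (t(W) = 4 + (W - 1*6) = 4 + (W - 6) = 4 + (-6 + W) = -2 + W)
Z(F) = -7/2 + F**2/2 - F (Z(F) = ((F**2 + (-2 + 0)*F) - 7)/2 = ((F**2 - 2*F) - 7)/2 = (-7 + F**2 - 2*F)/2 = -7/2 + F**2/2 - F)
-18798/Z(224) + H/29030 = -18798/(-7/2 + (1/2)*224**2 - 1*224) + 28265/29030 = -18798/(-7/2 + (1/2)*50176 - 224) + 28265*(1/29030) = -18798/(-7/2 + 25088 - 224) + 5653/5806 = -18798/49721/2 + 5653/5806 = -18798*2/49721 + 5653/5806 = -37596/49721 + 5653/5806 = 62790437/288680126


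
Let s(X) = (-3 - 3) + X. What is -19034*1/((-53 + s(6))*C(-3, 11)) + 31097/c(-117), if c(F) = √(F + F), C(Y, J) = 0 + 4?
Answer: 9517/106 - 31097*I*√26/78 ≈ 89.783 - 2032.9*I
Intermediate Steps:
s(X) = -6 + X
C(Y, J) = 4
c(F) = √2*√F (c(F) = √(2*F) = √2*√F)
-19034*1/((-53 + s(6))*C(-3, 11)) + 31097/c(-117) = -19034*1/(4*(-53 + (-6 + 6))) + 31097/((√2*√(-117))) = -19034*1/(4*(-53 + 0)) + 31097/((√2*(3*I*√13))) = -19034/((-53*4)) + 31097/((3*I*√26)) = -19034/(-212) + 31097*(-I*√26/78) = -19034*(-1/212) - 31097*I*√26/78 = 9517/106 - 31097*I*√26/78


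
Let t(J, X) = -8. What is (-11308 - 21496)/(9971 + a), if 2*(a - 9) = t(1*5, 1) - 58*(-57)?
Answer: -32804/11629 ≈ -2.8209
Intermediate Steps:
a = 1658 (a = 9 + (-8 - 58*(-57))/2 = 9 + (-8 + 3306)/2 = 9 + (1/2)*3298 = 9 + 1649 = 1658)
(-11308 - 21496)/(9971 + a) = (-11308 - 21496)/(9971 + 1658) = -32804/11629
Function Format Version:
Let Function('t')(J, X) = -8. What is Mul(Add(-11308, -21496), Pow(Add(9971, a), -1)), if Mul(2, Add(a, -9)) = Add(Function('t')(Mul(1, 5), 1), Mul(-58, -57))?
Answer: Rational(-32804, 11629) ≈ -2.8209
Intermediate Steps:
a = 1658 (a = Add(9, Mul(Rational(1, 2), Add(-8, Mul(-58, -57)))) = Add(9, Mul(Rational(1, 2), Add(-8, 3306))) = Add(9, Mul(Rational(1, 2), 3298)) = Add(9, 1649) = 1658)
Mul(Add(-11308, -21496), Pow(Add(9971, a), -1)) = Mul(Add(-11308, -21496), Pow(Add(9971, 1658), -1)) = Mul(-32804, Pow(11629, -1)) = Mul(-32804, Rational(1, 11629)) = Rational(-32804, 11629)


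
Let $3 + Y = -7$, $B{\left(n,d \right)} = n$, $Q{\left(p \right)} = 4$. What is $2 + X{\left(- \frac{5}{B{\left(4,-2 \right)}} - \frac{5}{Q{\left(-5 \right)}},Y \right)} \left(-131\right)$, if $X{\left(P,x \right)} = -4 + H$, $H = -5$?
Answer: $1181$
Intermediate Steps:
$Y = -10$ ($Y = -3 - 7 = -10$)
$X{\left(P,x \right)} = -9$ ($X{\left(P,x \right)} = -4 - 5 = -9$)
$2 + X{\left(- \frac{5}{B{\left(4,-2 \right)}} - \frac{5}{Q{\left(-5 \right)}},Y \right)} \left(-131\right) = 2 - -1179 = 2 + 1179 = 1181$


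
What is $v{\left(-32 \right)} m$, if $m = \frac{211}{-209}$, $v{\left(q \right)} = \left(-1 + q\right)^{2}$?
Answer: $- \frac{20889}{19} \approx -1099.4$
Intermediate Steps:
$m = - \frac{211}{209}$ ($m = 211 \left(- \frac{1}{209}\right) = - \frac{211}{209} \approx -1.0096$)
$v{\left(-32 \right)} m = \left(-1 - 32\right)^{2} \left(- \frac{211}{209}\right) = \left(-33\right)^{2} \left(- \frac{211}{209}\right) = 1089 \left(- \frac{211}{209}\right) = - \frac{20889}{19}$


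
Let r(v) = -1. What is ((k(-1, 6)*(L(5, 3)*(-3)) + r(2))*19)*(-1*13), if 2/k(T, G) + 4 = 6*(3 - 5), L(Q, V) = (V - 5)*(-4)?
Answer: -494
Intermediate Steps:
L(Q, V) = 20 - 4*V (L(Q, V) = (-5 + V)*(-4) = 20 - 4*V)
k(T, G) = -⅛ (k(T, G) = 2/(-4 + 6*(3 - 5)) = 2/(-4 + 6*(-2)) = 2/(-4 - 12) = 2/(-16) = 2*(-1/16) = -⅛)
((k(-1, 6)*(L(5, 3)*(-3)) + r(2))*19)*(-1*13) = ((-(20 - 4*3)*(-3)/8 - 1)*19)*(-1*13) = ((-(20 - 12)*(-3)/8 - 1)*19)*(-13) = ((-(-3) - 1)*19)*(-13) = ((-⅛*(-24) - 1)*19)*(-13) = ((3 - 1)*19)*(-13) = (2*19)*(-13) = 38*(-13) = -494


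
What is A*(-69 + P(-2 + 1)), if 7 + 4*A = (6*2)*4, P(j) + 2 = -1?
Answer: -738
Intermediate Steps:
P(j) = -3 (P(j) = -2 - 1 = -3)
A = 41/4 (A = -7/4 + ((6*2)*4)/4 = -7/4 + (12*4)/4 = -7/4 + (1/4)*48 = -7/4 + 12 = 41/4 ≈ 10.250)
A*(-69 + P(-2 + 1)) = 41*(-69 - 3)/4 = (41/4)*(-72) = -738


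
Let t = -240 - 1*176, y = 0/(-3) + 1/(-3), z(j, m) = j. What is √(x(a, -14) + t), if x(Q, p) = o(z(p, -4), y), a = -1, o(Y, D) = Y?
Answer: I*√430 ≈ 20.736*I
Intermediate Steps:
y = -⅓ (y = 0*(-⅓) + 1*(-⅓) = 0 - ⅓ = -⅓ ≈ -0.33333)
x(Q, p) = p
t = -416 (t = -240 - 176 = -416)
√(x(a, -14) + t) = √(-14 - 416) = √(-430) = I*√430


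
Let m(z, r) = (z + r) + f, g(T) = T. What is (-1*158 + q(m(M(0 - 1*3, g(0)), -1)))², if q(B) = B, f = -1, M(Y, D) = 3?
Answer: 24649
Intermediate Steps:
m(z, r) = -1 + r + z (m(z, r) = (z + r) - 1 = (r + z) - 1 = -1 + r + z)
(-1*158 + q(m(M(0 - 1*3, g(0)), -1)))² = (-1*158 + (-1 - 1 + 3))² = (-158 + 1)² = (-157)² = 24649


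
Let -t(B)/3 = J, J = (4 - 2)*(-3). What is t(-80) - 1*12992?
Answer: -12974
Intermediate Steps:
J = -6 (J = 2*(-3) = -6)
t(B) = 18 (t(B) = -3*(-6) = 18)
t(-80) - 1*12992 = 18 - 1*12992 = 18 - 12992 = -12974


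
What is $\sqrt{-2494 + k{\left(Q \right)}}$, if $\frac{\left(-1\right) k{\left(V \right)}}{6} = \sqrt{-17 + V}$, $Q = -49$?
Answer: $\sqrt{-2494 - 6 i \sqrt{66}} \approx 0.488 - 49.942 i$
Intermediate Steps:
$k{\left(V \right)} = - 6 \sqrt{-17 + V}$
$\sqrt{-2494 + k{\left(Q \right)}} = \sqrt{-2494 - 6 \sqrt{-17 - 49}} = \sqrt{-2494 - 6 \sqrt{-66}} = \sqrt{-2494 - 6 i \sqrt{66}}$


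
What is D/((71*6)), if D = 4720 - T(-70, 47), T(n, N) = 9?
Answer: 4711/426 ≈ 11.059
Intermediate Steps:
D = 4711 (D = 4720 - 1*9 = 4720 - 9 = 4711)
D/((71*6)) = 4711/((71*6)) = 4711/426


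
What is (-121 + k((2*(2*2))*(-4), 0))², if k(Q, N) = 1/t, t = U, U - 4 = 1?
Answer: 364816/25 ≈ 14593.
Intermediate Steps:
U = 5 (U = 4 + 1 = 5)
t = 5
k(Q, N) = ⅕ (k(Q, N) = 1/5 = ⅕)
(-121 + k((2*(2*2))*(-4), 0))² = (-121 + ⅕)² = (-604/5)² = 364816/25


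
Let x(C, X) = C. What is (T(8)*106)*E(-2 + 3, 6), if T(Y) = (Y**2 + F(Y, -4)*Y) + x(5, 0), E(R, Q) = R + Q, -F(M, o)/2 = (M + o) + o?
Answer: 51198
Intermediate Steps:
F(M, o) = -4*o - 2*M (F(M, o) = -2*((M + o) + o) = -2*(M + 2*o) = -4*o - 2*M)
E(R, Q) = Q + R
T(Y) = 5 + Y**2 + Y*(16 - 2*Y) (T(Y) = (Y**2 + (-4*(-4) - 2*Y)*Y) + 5 = (Y**2 + (16 - 2*Y)*Y) + 5 = (Y**2 + Y*(16 - 2*Y)) + 5 = 5 + Y**2 + Y*(16 - 2*Y))
(T(8)*106)*E(-2 + 3, 6) = ((5 - 1*8**2 + 16*8)*106)*(6 + (-2 + 3)) = ((5 - 1*64 + 128)*106)*(6 + 1) = ((5 - 64 + 128)*106)*7 = (69*106)*7 = 7314*7 = 51198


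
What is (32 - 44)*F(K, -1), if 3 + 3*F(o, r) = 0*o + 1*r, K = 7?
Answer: 16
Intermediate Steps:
F(o, r) = -1 + r/3 (F(o, r) = -1 + (0*o + 1*r)/3 = -1 + (0 + r)/3 = -1 + r/3)
(32 - 44)*F(K, -1) = (32 - 44)*(-1 + (1/3)*(-1)) = -12*(-1 - 1/3) = -12*(-4/3) = 16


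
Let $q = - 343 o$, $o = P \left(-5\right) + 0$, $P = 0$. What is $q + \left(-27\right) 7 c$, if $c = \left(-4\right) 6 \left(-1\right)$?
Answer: $-4536$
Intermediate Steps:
$o = 0$ ($o = 0 \left(-5\right) + 0 = 0 + 0 = 0$)
$c = 24$ ($c = \left(-24\right) \left(-1\right) = 24$)
$q = 0$ ($q = \left(-343\right) 0 = 0$)
$q + \left(-27\right) 7 c = 0 + \left(-27\right) 7 \cdot 24 = 0 - 4536 = -4536$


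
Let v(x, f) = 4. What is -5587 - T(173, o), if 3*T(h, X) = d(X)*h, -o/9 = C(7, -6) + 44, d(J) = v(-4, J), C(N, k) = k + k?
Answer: -17453/3 ≈ -5817.7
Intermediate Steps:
C(N, k) = 2*k
d(J) = 4
o = -288 (o = -9*(2*(-6) + 44) = -9*(-12 + 44) = -9*32 = -288)
T(h, X) = 4*h/3 (T(h, X) = (4*h)/3 = 4*h/3)
-5587 - T(173, o) = -5587 - 4*173/3 = -5587 - 1*692/3 = -5587 - 692/3 = -17453/3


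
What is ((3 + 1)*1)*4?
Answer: 16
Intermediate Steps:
((3 + 1)*1)*4 = (4*1)*4 = 4*4 = 16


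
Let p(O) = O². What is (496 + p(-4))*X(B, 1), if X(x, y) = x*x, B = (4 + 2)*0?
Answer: 0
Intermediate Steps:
B = 0 (B = 6*0 = 0)
X(x, y) = x²
(496 + p(-4))*X(B, 1) = (496 + (-4)²)*0² = (496 + 16)*0 = 512*0 = 0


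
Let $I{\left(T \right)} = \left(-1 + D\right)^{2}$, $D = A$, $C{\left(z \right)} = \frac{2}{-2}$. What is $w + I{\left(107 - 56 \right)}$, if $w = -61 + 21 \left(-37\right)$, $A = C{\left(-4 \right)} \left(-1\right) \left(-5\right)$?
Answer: $-802$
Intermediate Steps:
$C{\left(z \right)} = -1$ ($C{\left(z \right)} = 2 \left(- \frac{1}{2}\right) = -1$)
$A = -5$ ($A = \left(-1\right) \left(-1\right) \left(-5\right) = 1 \left(-5\right) = -5$)
$D = -5$
$w = -838$ ($w = -61 - 777 = -838$)
$I{\left(T \right)} = 36$ ($I{\left(T \right)} = \left(-1 - 5\right)^{2} = \left(-6\right)^{2} = 36$)
$w + I{\left(107 - 56 \right)} = -838 + 36 = -802$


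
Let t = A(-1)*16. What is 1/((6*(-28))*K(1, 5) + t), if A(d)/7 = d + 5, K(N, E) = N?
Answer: 1/280 ≈ 0.0035714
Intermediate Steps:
A(d) = 35 + 7*d (A(d) = 7*(d + 5) = 7*(5 + d) = 35 + 7*d)
t = 448 (t = (35 + 7*(-1))*16 = (35 - 7)*16 = 28*16 = 448)
1/((6*(-28))*K(1, 5) + t) = 1/((6*(-28))*1 + 448) = 1/(-168*1 + 448) = 1/(-168 + 448) = 1/280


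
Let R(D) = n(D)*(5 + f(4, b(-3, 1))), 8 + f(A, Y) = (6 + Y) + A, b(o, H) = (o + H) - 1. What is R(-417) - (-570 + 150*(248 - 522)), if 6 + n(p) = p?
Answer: 39978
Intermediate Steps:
b(o, H) = -1 + H + o (b(o, H) = (H + o) - 1 = -1 + H + o)
n(p) = -6 + p
f(A, Y) = -2 + A + Y (f(A, Y) = -8 + ((6 + Y) + A) = -8 + (6 + A + Y) = -2 + A + Y)
R(D) = -24 + 4*D (R(D) = (-6 + D)*(5 + (-2 + 4 + (-1 + 1 - 3))) = (-6 + D)*(5 + (-2 + 4 - 3)) = (-6 + D)*(5 - 1) = (-6 + D)*4 = -24 + 4*D)
R(-417) - (-570 + 150*(248 - 522)) = (-24 + 4*(-417)) - (-570 + 150*(248 - 522)) = (-24 - 1668) - (-570 + 150*(-274)) = -1692 - (-570 - 41100) = -1692 - 1*(-41670) = -1692 + 41670 = 39978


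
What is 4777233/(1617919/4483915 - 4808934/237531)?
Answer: -1696027294955578515/7059515126207 ≈ -2.4025e+5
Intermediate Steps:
4777233/(1617919/4483915 - 4808934/237531) = 4777233/(1617919*(1/4483915) - 4808934*1/237531) = 4777233/(1617919/4483915 - 1602978/79177) = 4777233/(-7059515126207/355022937955) = 4777233*(-355022937955/7059515126207) = -1696027294955578515/7059515126207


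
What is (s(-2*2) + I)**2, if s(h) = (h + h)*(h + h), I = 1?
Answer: 4225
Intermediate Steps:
s(h) = 4*h**2 (s(h) = (2*h)*(2*h) = 4*h**2)
(s(-2*2) + I)**2 = (4*(-2*2)**2 + 1)**2 = (4*(-4)**2 + 1)**2 = (4*16 + 1)**2 = (64 + 1)**2 = 65**2 = 4225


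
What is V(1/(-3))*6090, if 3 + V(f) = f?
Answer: -20300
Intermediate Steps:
V(f) = -3 + f
V(1/(-3))*6090 = (-3 + 1/(-3))*6090 = (-3 + 1*(-⅓))*6090 = (-3 - ⅓)*6090 = -10/3*6090 = -20300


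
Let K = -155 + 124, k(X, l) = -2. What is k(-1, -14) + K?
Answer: -33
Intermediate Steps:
K = -31
k(-1, -14) + K = -2 - 31 = -33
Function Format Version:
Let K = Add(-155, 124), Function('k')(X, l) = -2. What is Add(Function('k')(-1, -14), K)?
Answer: -33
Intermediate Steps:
K = -31
Add(Function('k')(-1, -14), K) = Add(-2, -31) = -33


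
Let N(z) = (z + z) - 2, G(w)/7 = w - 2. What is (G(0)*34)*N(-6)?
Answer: 6664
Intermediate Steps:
G(w) = -14 + 7*w (G(w) = 7*(w - 2) = 7*(-2 + w) = -14 + 7*w)
N(z) = -2 + 2*z (N(z) = 2*z - 2 = -2 + 2*z)
(G(0)*34)*N(-6) = ((-14 + 7*0)*34)*(-2 + 2*(-6)) = ((-14 + 0)*34)*(-2 - 12) = -14*34*(-14) = -476*(-14) = 6664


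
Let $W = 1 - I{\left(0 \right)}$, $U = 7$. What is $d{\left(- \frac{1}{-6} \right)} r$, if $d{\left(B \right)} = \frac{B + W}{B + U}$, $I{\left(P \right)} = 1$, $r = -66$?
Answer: $- \frac{66}{43} \approx -1.5349$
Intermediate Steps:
$W = 0$ ($W = 1 - 1 = 0$)
$d{\left(B \right)} = \frac{B}{7 + B}$ ($d{\left(B \right)} = \frac{B + 0}{B + 7} = \frac{B}{7 + B}$)
$d{\left(- \frac{1}{-6} \right)} r = \frac{\left(-1\right) \frac{1}{-6}}{7 - \frac{1}{-6}} \left(-66\right) = \frac{\left(-1\right) \left(- \frac{1}{6}\right)}{7 - - \frac{1}{6}} \left(-66\right) = \frac{1}{6 \left(7 + \frac{1}{6}\right)} \left(-66\right) = \frac{1}{6 \cdot \frac{43}{6}} \left(-66\right) = \frac{1}{6} \cdot \frac{6}{43} \left(-66\right) = \frac{1}{43} \left(-66\right) = - \frac{66}{43}$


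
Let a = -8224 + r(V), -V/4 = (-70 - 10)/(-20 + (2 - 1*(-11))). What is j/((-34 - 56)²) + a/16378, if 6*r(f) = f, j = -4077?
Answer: -17298973/17196900 ≈ -1.0059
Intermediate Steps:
V = -320/7 (V = -4*(-70 - 10)/(-20 + (2 - 1*(-11))) = -(-320)/(-20 + (2 + 11)) = -(-320)/(-20 + 13) = -(-320)/(-7) = -(-320)*(-1)/7 = -4*80/7 = -320/7 ≈ -45.714)
r(f) = f/6
a = -172864/21 (a = -8224 + (⅙)*(-320/7) = -8224 - 160/21 = -172864/21 ≈ -8231.6)
j/((-34 - 56)²) + a/16378 = -4077/(-34 - 56)² - 172864/21/16378 = -4077/((-90)²) - 172864/21*1/16378 = -4077/8100 - 86432/171969 = -4077*1/8100 - 86432/171969 = -151/300 - 86432/171969 = -17298973/17196900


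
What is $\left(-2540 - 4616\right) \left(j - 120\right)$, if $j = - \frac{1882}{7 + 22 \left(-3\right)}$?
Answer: $\frac{37196888}{59} \approx 6.3046 \cdot 10^{5}$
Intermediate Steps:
$j = \frac{1882}{59}$ ($j = - \frac{1882}{7 - 66} = - \frac{1882}{-59} = \left(-1882\right) \left(- \frac{1}{59}\right) = \frac{1882}{59} \approx 31.898$)
$\left(-2540 - 4616\right) \left(j - 120\right) = \left(-2540 - 4616\right) \left(\frac{1882}{59} - 120\right) = \left(-7156\right) \left(- \frac{5198}{59}\right) = \frac{37196888}{59}$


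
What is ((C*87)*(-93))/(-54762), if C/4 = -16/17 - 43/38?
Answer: -3611283/2948021 ≈ -1.2250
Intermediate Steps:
C = -2678/323 (C = 4*(-16/17 - 43/38) = 4*(-1339/646) = -2678/323 ≈ -8.2910)
((C*87)*(-93))/(-54762) = (-2678/323*87*(-93))/(-54762) = -232986/323*(-93)*(-1/54762) = (21667698/323)*(-1/54762) = -3611283/2948021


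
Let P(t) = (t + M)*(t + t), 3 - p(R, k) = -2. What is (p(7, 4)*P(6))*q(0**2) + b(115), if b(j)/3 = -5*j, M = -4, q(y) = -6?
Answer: -2445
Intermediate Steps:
p(R, k) = 5 (p(R, k) = 3 - 1*(-2) = 3 + 2 = 5)
P(t) = 2*t*(-4 + t) (P(t) = (t - 4)*(t + t) = (-4 + t)*(2*t) = 2*t*(-4 + t))
b(j) = -15*j (b(j) = 3*(-5*j) = -15*j)
(p(7, 4)*P(6))*q(0**2) + b(115) = (5*(2*6*(-4 + 6)))*(-6) - 15*115 = (5*(2*6*2))*(-6) - 1725 = (5*24)*(-6) - 1725 = 120*(-6) - 1725 = -720 - 1725 = -2445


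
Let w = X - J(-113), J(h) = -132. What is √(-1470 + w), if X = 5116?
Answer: √3778 ≈ 61.465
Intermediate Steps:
w = 5248 (w = 5116 - 1*(-132) = 5116 + 132 = 5248)
√(-1470 + w) = √(-1470 + 5248) = √3778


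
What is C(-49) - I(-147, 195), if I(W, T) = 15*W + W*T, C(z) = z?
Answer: 30821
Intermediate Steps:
I(W, T) = 15*W + T*W
C(-49) - I(-147, 195) = -49 - (-147)*(15 + 195) = -49 - (-147)*210 = -49 - 1*(-30870) = -49 + 30870 = 30821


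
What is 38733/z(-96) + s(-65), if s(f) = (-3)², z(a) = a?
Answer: -12623/32 ≈ -394.47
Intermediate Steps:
s(f) = 9
38733/z(-96) + s(-65) = 38733/(-96) + 9 = 38733*(-1/96) + 9 = -12911/32 + 9 = -12623/32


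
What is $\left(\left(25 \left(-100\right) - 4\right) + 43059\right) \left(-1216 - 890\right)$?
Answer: $-85408830$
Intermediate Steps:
$\left(\left(25 \left(-100\right) - 4\right) + 43059\right) \left(-1216 - 890\right) = \left(\left(-2500 - 4\right) + 43059\right) \left(-2106\right) = \left(-2504 + 43059\right) \left(-2106\right) = 40555 \left(-2106\right) = -85408830$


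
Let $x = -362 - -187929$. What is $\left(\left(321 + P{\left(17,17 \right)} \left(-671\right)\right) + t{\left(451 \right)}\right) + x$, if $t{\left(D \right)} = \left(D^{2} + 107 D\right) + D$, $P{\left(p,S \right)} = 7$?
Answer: $435300$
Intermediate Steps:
$t{\left(D \right)} = D^{2} + 108 D$
$x = 187567$ ($x = -362 + 187929 = 187567$)
$\left(\left(321 + P{\left(17,17 \right)} \left(-671\right)\right) + t{\left(451 \right)}\right) + x = \left(\left(321 + 7 \left(-671\right)\right) + 451 \left(108 + 451\right)\right) + 187567 = \left(\left(321 - 4697\right) + 451 \cdot 559\right) + 187567 = \left(-4376 + 252109\right) + 187567 = 247733 + 187567 = 435300$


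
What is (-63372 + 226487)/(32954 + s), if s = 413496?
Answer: 32623/89290 ≈ 0.36536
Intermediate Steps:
(-63372 + 226487)/(32954 + s) = (-63372 + 226487)/(32954 + 413496) = 163115/446450 = 163115*(1/446450) = 32623/89290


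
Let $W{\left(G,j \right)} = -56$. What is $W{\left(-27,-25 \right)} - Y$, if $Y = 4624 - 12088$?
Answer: $7408$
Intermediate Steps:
$Y = -7464$
$W{\left(-27,-25 \right)} - Y = -56 - -7464 = -56 + 7464 = 7408$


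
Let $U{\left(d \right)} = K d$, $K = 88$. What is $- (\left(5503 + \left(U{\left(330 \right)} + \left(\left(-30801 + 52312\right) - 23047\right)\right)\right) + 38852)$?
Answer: $-71859$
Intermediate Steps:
$U{\left(d \right)} = 88 d$
$- (\left(5503 + \left(U{\left(330 \right)} + \left(\left(-30801 + 52312\right) - 23047\right)\right)\right) + 38852) = - (\left(5503 + \left(88 \cdot 330 + \left(\left(-30801 + 52312\right) - 23047\right)\right)\right) + 38852) = - (\left(5503 + \left(29040 + \left(21511 - 23047\right)\right)\right) + 38852) = - (\left(5503 + \left(29040 - 1536\right)\right) + 38852) = - (\left(5503 + 27504\right) + 38852) = - (33007 + 38852) = \left(-1\right) 71859 = -71859$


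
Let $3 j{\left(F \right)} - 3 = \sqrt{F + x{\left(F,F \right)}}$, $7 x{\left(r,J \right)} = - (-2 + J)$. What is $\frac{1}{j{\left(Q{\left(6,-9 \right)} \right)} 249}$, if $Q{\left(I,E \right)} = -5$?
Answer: $\frac{3}{1079} - \frac{2 i}{1079} \approx 0.0027804 - 0.0018536 i$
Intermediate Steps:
$x{\left(r,J \right)} = \frac{2}{7} - \frac{J}{7}$ ($x{\left(r,J \right)} = \frac{\left(-1\right) \left(-2 + J\right)}{7} = \frac{2 - J}{7} = \frac{2}{7} - \frac{J}{7}$)
$j{\left(F \right)} = 1 + \frac{\sqrt{\frac{2}{7} + \frac{6 F}{7}}}{3}$ ($j{\left(F \right)} = 1 + \frac{\sqrt{F - \left(- \frac{2}{7} + \frac{F}{7}\right)}}{3} = 1 + \frac{\sqrt{\frac{2}{7} + \frac{6 F}{7}}}{3}$)
$\frac{1}{j{\left(Q{\left(6,-9 \right)} \right)} 249} = \frac{1}{\left(1 + \frac{\sqrt{14 + 42 \left(-5\right)}}{21}\right) 249} = \frac{1}{\left(1 + \frac{\sqrt{14 - 210}}{21}\right) 249} = \frac{1}{\left(1 + \frac{\sqrt{-196}}{21}\right) 249} = \frac{1}{\left(1 + \frac{14 i}{21}\right) 249} = \frac{1}{\left(1 + \frac{2 i}{3}\right) 249} = \frac{1}{249 + 166 i} = \frac{249 - 166 i}{89557}$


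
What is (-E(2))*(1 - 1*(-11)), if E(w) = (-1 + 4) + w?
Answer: -60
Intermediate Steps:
E(w) = 3 + w
(-E(2))*(1 - 1*(-11)) = (-(3 + 2))*(1 - 1*(-11)) = (-1*5)*(1 + 11) = -5*12 = -60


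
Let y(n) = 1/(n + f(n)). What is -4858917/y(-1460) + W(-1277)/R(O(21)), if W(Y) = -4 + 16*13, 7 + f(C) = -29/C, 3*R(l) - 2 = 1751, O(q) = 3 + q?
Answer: 18243093580601811/2559380 ≈ 7.1279e+9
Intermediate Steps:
R(l) = 1753/3 (R(l) = ⅔ + (⅓)*1751 = ⅔ + 1751/3 = 1753/3)
f(C) = -7 - 29/C
W(Y) = 204 (W(Y) = -4 + 208 = 204)
y(n) = 1/(-7 + n - 29/n) (y(n) = 1/(n + (-7 - 29/n)) = 1/(-7 + n - 29/n))
-4858917/y(-1460) + W(-1277)/R(O(21)) = -4858917/((-1*(-1460)/(29 - 1*(-1460)*(-7 - 1460)))) + 204/(1753/3) = -4858917/((-1*(-1460)/(29 - 1*(-1460)*(-1467)))) + 204*(3/1753) = -4858917/((-1*(-1460)/(29 - 2141820))) + 612/1753 = -4858917/((-1*(-1460)/(-2141791))) + 612/1753 = -4858917/((-1*(-1460)*(-1/2141791))) + 612/1753 = -4858917/(-1460/2141791) + 612/1753 = -4858917*(-2141791/1460) + 612/1753 = 10406784700347/1460 + 612/1753 = 18243093580601811/2559380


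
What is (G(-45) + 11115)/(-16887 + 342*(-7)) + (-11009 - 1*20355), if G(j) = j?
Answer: -201580118/6427 ≈ -31365.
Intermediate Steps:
(G(-45) + 11115)/(-16887 + 342*(-7)) + (-11009 - 1*20355) = (-45 + 11115)/(-16887 + 342*(-7)) + (-11009 - 1*20355) = 11070/(-16887 - 2394) + (-11009 - 20355) = 11070/(-19281) - 31364 = 11070*(-1/19281) - 31364 = -3690/6427 - 31364 = -201580118/6427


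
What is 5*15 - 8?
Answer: 67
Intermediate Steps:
5*15 - 8 = 75 - 8 = 67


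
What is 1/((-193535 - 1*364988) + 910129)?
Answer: 1/351606 ≈ 2.8441e-6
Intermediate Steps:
1/((-193535 - 1*364988) + 910129) = 1/((-193535 - 364988) + 910129) = 1/(-558523 + 910129) = 1/351606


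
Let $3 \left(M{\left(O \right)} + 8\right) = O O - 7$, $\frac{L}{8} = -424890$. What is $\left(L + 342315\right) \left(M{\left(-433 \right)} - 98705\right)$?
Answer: $110714420295$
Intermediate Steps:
$L = -3399120$ ($L = 8 \left(-424890\right) = -3399120$)
$M{\left(O \right)} = - \frac{31}{3} + \frac{O^{2}}{3}$ ($M{\left(O \right)} = -8 + \frac{O O - 7}{3} = -8 + \frac{O^{2} - 7}{3} = -8 + \frac{-7 + O^{2}}{3} = -8 + \left(- \frac{7}{3} + \frac{O^{2}}{3}\right) = - \frac{31}{3} + \frac{O^{2}}{3}$)
$\left(L + 342315\right) \left(M{\left(-433 \right)} - 98705\right) = \left(-3399120 + 342315\right) \left(\left(- \frac{31}{3} + \frac{\left(-433\right)^{2}}{3}\right) - 98705\right) = - 3056805 \left(\left(- \frac{31}{3} + \frac{1}{3} \cdot 187489\right) - 98705\right) = - 3056805 \left(\left(- \frac{31}{3} + \frac{187489}{3}\right) - 98705\right) = - 3056805 \left(62486 - 98705\right) = \left(-3056805\right) \left(-36219\right) = 110714420295$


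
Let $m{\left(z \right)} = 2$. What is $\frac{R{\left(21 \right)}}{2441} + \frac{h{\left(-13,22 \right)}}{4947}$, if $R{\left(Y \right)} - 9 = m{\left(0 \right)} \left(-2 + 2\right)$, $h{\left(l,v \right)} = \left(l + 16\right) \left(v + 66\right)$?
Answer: $\frac{229649}{4025209} \approx 0.057053$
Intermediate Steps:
$h{\left(l,v \right)} = \left(16 + l\right) \left(66 + v\right)$
$R{\left(Y \right)} = 9$ ($R{\left(Y \right)} = 9 + 2 \left(-2 + 2\right) = 9 + 2 \cdot 0 = 9 + 0 = 9$)
$\frac{R{\left(21 \right)}}{2441} + \frac{h{\left(-13,22 \right)}}{4947} = \frac{9}{2441} + \frac{1056 + 16 \cdot 22 + 66 \left(-13\right) - 286}{4947} = 9 \cdot \frac{1}{2441} + \left(1056 + 352 - 858 - 286\right) \frac{1}{4947} = \frac{9}{2441} + 264 \cdot \frac{1}{4947} = \frac{9}{2441} + \frac{88}{1649} = \frac{229649}{4025209}$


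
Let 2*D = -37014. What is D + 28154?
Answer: 9647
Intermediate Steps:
D = -18507 (D = (½)*(-37014) = -18507)
D + 28154 = -18507 + 28154 = 9647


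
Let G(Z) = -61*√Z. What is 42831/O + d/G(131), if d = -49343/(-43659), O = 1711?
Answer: 42831/1711 - 1007*√131/7119981 ≈ 25.031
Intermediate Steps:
d = 1007/891 (d = -49343*(-1/43659) = 1007/891 ≈ 1.1302)
42831/O + d/G(131) = 42831/1711 + 1007/(891*((-61*√131))) = 42831*(1/1711) + 1007*(-√131/7991)/891 = 42831/1711 - 1007*√131/7119981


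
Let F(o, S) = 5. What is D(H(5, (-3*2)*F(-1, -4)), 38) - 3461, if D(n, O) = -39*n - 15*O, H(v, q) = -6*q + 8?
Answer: -11363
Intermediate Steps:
H(v, q) = 8 - 6*q
D(H(5, (-3*2)*F(-1, -4)), 38) - 3461 = (-39*(8 - 6*(-3*2)*5) - 15*38) - 3461 = (-39*(8 - (-36)*5) - 570) - 3461 = (-39*(8 - 6*(-30)) - 570) - 3461 = (-39*(8 + 180) - 570) - 3461 = (-39*188 - 570) - 3461 = (-7332 - 570) - 3461 = -7902 - 3461 = -11363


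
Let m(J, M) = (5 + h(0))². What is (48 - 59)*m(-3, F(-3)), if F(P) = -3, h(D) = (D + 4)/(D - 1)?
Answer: -11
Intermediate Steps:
h(D) = (4 + D)/(-1 + D)
m(J, M) = 1 (m(J, M) = (5 + (4 + 0)/(-1 + 0))² = (5 + 4/(-1))² = (5 - 1*4)² = (5 - 4)² = 1² = 1)
(48 - 59)*m(-3, F(-3)) = (48 - 59)*1 = -11*1 = -11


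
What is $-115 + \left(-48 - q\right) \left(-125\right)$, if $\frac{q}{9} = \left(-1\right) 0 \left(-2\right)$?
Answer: $5885$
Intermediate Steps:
$q = 0$ ($q = 9 \left(-1\right) 0 \left(-2\right) = 9 \cdot 0 \left(-2\right) = 9 \cdot 0 = 0$)
$-115 + \left(-48 - q\right) \left(-125\right) = -115 + \left(-48 - 0\right) \left(-125\right) = -115 + \left(-48 + 0\right) \left(-125\right) = -115 - -6000 = -115 + 6000 = 5885$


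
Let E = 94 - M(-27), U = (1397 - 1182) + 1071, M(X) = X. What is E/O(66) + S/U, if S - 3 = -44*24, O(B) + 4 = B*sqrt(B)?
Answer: -18880876/23106205 + 3993*sqrt(66)/143740 ≈ -0.59145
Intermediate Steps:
U = 1286 (U = 215 + 1071 = 1286)
O(B) = -4 + B**(3/2) (O(B) = -4 + B*sqrt(B) = -4 + B**(3/2))
E = 121 (E = 94 - 1*(-27) = 94 + 27 = 121)
S = -1053 (S = 3 - 44*24 = 3 - 1056 = -1053)
E/O(66) + S/U = 121/(-4 + 66**(3/2)) - 1053/1286 = 121/(-4 + 66*sqrt(66)) - 1053*1/1286 = 121/(-4 + 66*sqrt(66)) - 1053/1286 = -1053/1286 + 121/(-4 + 66*sqrt(66))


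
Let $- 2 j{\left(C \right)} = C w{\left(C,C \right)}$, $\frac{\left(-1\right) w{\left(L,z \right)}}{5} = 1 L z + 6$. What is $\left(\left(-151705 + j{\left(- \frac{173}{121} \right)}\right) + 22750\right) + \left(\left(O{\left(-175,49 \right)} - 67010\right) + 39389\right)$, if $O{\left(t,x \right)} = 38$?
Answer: $- \frac{554735107011}{3543122} \approx -1.5657 \cdot 10^{5}$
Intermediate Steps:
$w{\left(L,z \right)} = -30 - 5 L z$ ($w{\left(L,z \right)} = - 5 \left(1 L z + 6\right) = - 5 \left(L z + 6\right) = - 5 \left(6 + L z\right) = -30 - 5 L z$)
$j{\left(C \right)} = - \frac{C \left(-30 - 5 C^{2}\right)}{2}$ ($j{\left(C \right)} = - \frac{C \left(-30 - 5 C C\right)}{2} = - \frac{C \left(-30 - 5 C^{2}\right)}{2}$)
$\left(\left(-151705 + j{\left(- \frac{173}{121} \right)}\right) + 22750\right) + \left(\left(O{\left(-175,49 \right)} - 67010\right) + 39389\right) = \left(\left(-151705 + \frac{5 \left(- \frac{173}{121}\right) \left(6 + \left(- \frac{173}{121}\right)^{2}\right)}{2}\right) + 22750\right) + \left(\left(38 - 67010\right) + 39389\right) = \left(\left(-151705 + \frac{5 \left(\left(-173\right) \frac{1}{121}\right) \left(6 + \left(\left(-173\right) \frac{1}{121}\right)^{2}\right)}{2}\right) + 22750\right) + \left(-66972 + 39389\right) = \left(\left(-151705 + \frac{5}{2} \left(- \frac{173}{121}\right) \left(6 + \left(- \frac{173}{121}\right)^{2}\right)\right) + 22750\right) - 27583 = \left(\left(-151705 + \frac{5}{2} \left(- \frac{173}{121}\right) \left(6 + \frac{29929}{14641}\right)\right) + 22750\right) - 27583 = \left(\left(-151705 + \frac{5}{2} \left(- \frac{173}{121}\right) \frac{117775}{14641}\right) + 22750\right) - 27583 = \left(\left(-151705 - \frac{101875375}{3543122}\right) + 22750\right) - 27583 = \left(- \frac{537611198385}{3543122} + 22750\right) - 27583 = - \frac{457005172885}{3543122} - 27583 = - \frac{554735107011}{3543122}$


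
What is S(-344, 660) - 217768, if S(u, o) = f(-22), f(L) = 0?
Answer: -217768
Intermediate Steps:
S(u, o) = 0
S(-344, 660) - 217768 = 0 - 217768 = -217768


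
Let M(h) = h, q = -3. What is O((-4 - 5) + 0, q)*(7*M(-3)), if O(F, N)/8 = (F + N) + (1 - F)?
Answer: 336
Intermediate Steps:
O(F, N) = 8 + 8*N (O(F, N) = 8*((F + N) + (1 - F)) = 8*(1 + N) = 8 + 8*N)
O((-4 - 5) + 0, q)*(7*M(-3)) = (8 + 8*(-3))*(7*(-3)) = (8 - 24)*(-21) = -16*(-21) = 336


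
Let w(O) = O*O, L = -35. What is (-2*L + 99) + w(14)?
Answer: 365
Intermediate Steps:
w(O) = O**2
(-2*L + 99) + w(14) = (-2*(-35) + 99) + 14**2 = (70 + 99) + 196 = 169 + 196 = 365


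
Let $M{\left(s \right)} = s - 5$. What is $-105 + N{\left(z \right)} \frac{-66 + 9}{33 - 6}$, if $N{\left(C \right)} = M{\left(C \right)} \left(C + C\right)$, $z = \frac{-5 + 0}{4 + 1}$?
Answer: $- \frac{391}{3} \approx -130.33$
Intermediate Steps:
$M{\left(s \right)} = -5 + s$
$z = -1$ ($z = - \frac{5}{5} = \left(-5\right) \frac{1}{5} = -1$)
$N{\left(C \right)} = 2 C \left(-5 + C\right)$ ($N{\left(C \right)} = \left(-5 + C\right) \left(C + C\right) = \left(-5 + C\right) 2 C = 2 C \left(-5 + C\right)$)
$-105 + N{\left(z \right)} \frac{-66 + 9}{33 - 6} = -105 + 2 \left(-1\right) \left(-5 - 1\right) \frac{-66 + 9}{33 - 6} = -105 + 2 \left(-1\right) \left(-6\right) \left(- \frac{57}{27}\right) = -105 + 12 \left(\left(-57\right) \frac{1}{27}\right) = -105 + 12 \left(- \frac{19}{9}\right) = -105 - \frac{76}{3} = - \frac{391}{3}$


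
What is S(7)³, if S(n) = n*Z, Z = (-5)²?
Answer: 5359375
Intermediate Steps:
Z = 25
S(n) = 25*n (S(n) = n*25 = 25*n)
S(7)³ = (25*7)³ = 175³ = 5359375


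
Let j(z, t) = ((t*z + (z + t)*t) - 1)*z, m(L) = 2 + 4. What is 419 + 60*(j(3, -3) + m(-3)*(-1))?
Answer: -1741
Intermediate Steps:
m(L) = 6
j(z, t) = z*(-1 + t*z + t*(t + z)) (j(z, t) = ((t*z + (t + z)*t) - 1)*z = ((t*z + t*(t + z)) - 1)*z = (-1 + t*z + t*(t + z))*z = z*(-1 + t*z + t*(t + z)))
419 + 60*(j(3, -3) + m(-3)*(-1)) = 419 + 60*(3*(-1 + (-3)² + 2*(-3)*3) + 6*(-1)) = 419 + 60*(3*(-1 + 9 - 18) - 6) = 419 + 60*(3*(-10) - 6) = 419 + 60*(-30 - 6) = 419 + 60*(-36) = 419 - 2160 = -1741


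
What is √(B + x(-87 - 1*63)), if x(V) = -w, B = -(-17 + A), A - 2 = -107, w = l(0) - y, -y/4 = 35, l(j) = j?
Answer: 3*I*√2 ≈ 4.2426*I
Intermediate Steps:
y = -140 (y = -4*35 = -140)
w = 140 (w = 0 - 1*(-140) = 0 + 140 = 140)
A = -105 (A = 2 - 107 = -105)
B = 122 (B = -(-17 - 105) = -1*(-122) = 122)
x(V) = -140 (x(V) = -1*140 = -140)
√(B + x(-87 - 1*63)) = √(122 - 140) = √(-18) = 3*I*√2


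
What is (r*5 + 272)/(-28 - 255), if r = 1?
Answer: -277/283 ≈ -0.97880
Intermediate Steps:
(r*5 + 272)/(-28 - 255) = (1*5 + 272)/(-28 - 255) = (5 + 272)/(-283) = 277*(-1/283) = -277/283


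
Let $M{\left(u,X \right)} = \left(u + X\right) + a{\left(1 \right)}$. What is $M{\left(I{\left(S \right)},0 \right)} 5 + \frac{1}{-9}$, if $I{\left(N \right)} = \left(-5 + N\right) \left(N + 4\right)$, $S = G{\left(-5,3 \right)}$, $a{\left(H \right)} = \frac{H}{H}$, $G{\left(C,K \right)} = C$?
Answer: $\frac{494}{9} \approx 54.889$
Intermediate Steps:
$a{\left(H \right)} = 1$
$S = -5$
$I{\left(N \right)} = \left(-5 + N\right) \left(4 + N\right)$
$M{\left(u,X \right)} = 1 + X + u$ ($M{\left(u,X \right)} = \left(u + X\right) + 1 = \left(X + u\right) + 1 = 1 + X + u$)
$M{\left(I{\left(S \right)},0 \right)} 5 + \frac{1}{-9} = \left(1 + 0 - \left(15 - 25\right)\right) 5 + \frac{1}{-9} = \left(1 + 0 + \left(-20 + 25 + 5\right)\right) 5 - \frac{1}{9} = \left(1 + 0 + 10\right) 5 - \frac{1}{9} = 11 \cdot 5 - \frac{1}{9} = 55 - \frac{1}{9} = \frac{494}{9}$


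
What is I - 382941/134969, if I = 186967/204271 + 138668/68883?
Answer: 173071052288728/1899121709776917 ≈ 0.091132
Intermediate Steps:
I = 41204698889/14070799293 (I = 186967*(1/204271) + 138668*(1/68883) = 186967/204271 + 138668/68883 = 41204698889/14070799293 ≈ 2.9284)
I - 382941/134969 = 41204698889/14070799293 - 382941/134969 = 173071052288728/1899121709776917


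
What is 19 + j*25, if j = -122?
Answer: -3031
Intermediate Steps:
19 + j*25 = 19 - 122*25 = 19 - 3050 = -3031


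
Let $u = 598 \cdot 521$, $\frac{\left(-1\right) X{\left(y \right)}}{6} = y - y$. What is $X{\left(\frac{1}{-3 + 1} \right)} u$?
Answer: $0$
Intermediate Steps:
$X{\left(y \right)} = 0$ ($X{\left(y \right)} = - 6 \left(y - y\right) = \left(-6\right) 0 = 0$)
$u = 311558$
$X{\left(\frac{1}{-3 + 1} \right)} u = 0 \cdot 311558 = 0$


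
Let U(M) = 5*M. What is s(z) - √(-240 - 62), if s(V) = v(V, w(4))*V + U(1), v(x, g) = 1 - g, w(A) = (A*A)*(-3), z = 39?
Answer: 1916 - I*√302 ≈ 1916.0 - 17.378*I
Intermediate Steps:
w(A) = -3*A² (w(A) = A²*(-3) = -3*A²)
s(V) = 5 + 49*V (s(V) = (1 - (-3)*4²)*V + 5*1 = (1 - (-3)*16)*V + 5 = (1 - 1*(-48))*V + 5 = (1 + 48)*V + 5 = 49*V + 5 = 5 + 49*V)
s(z) - √(-240 - 62) = (5 + 49*39) - √(-240 - 62) = (5 + 1911) - √(-302) = 1916 - I*√302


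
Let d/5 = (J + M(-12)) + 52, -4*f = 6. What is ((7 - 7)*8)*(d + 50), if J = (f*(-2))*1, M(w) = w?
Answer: 0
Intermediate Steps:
f = -3/2 (f = -¼*6 = -3/2 ≈ -1.5000)
J = 3 (J = -3/2*(-2)*1 = 3*1 = 3)
d = 215 (d = 5*((3 - 12) + 52) = 5*(-9 + 52) = 5*43 = 215)
((7 - 7)*8)*(d + 50) = ((7 - 7)*8)*(215 + 50) = (0*8)*265 = 0*265 = 0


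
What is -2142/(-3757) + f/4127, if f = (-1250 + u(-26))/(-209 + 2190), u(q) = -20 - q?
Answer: 1029849038/1806804727 ≈ 0.56998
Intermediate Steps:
f = -1244/1981 (f = (-1250 + (-20 - 1*(-26)))/(-209 + 2190) = (-1250 + (-20 + 26))/1981 = (-1250 + 6)*(1/1981) = -1244*1/1981 = -1244/1981 ≈ -0.62797)
-2142/(-3757) + f/4127 = -2142/(-3757) - 1244/1981/4127 = -2142*(-1/3757) - 1244/1981*1/4127 = 126/221 - 1244/8175587 = 1029849038/1806804727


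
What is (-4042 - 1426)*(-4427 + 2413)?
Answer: 11012552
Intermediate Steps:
(-4042 - 1426)*(-4427 + 2413) = -5468*(-2014) = 11012552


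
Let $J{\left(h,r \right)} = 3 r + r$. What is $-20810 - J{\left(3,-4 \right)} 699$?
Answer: $-9626$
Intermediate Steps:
$J{\left(h,r \right)} = 4 r$
$-20810 - J{\left(3,-4 \right)} 699 = -20810 - 4 \left(-4\right) 699 = -20810 - \left(-16\right) 699 = -20810 - -11184 = -20810 + 11184 = -9626$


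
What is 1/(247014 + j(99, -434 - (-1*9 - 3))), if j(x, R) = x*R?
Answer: 1/205236 ≈ 4.8724e-6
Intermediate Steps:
j(x, R) = R*x
1/(247014 + j(99, -434 - (-1*9 - 3))) = 1/(247014 + (-434 - (-1*9 - 3))*99) = 1/(247014 + (-434 - (-9 - 3))*99) = 1/(247014 + (-434 - 1*(-12))*99) = 1/(247014 + (-434 + 12)*99) = 1/(247014 - 422*99) = 1/(247014 - 41778) = 1/205236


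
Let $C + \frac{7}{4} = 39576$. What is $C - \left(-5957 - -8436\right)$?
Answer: $\frac{148381}{4} \approx 37095.0$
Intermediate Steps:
$C = \frac{158297}{4}$ ($C = - \frac{7}{4} + 39576 = \frac{158297}{4} \approx 39574.0$)
$C - \left(-5957 - -8436\right) = \frac{158297}{4} - \left(-5957 - -8436\right) = \frac{158297}{4} - \left(-5957 + 8436\right) = \frac{158297}{4} - 2479 = \frac{148381}{4}$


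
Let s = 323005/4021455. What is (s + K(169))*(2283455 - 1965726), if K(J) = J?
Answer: 43207896809620/804291 ≈ 5.3722e+7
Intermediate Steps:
s = 64601/804291 (s = 323005*(1/4021455) = 64601/804291 ≈ 0.080320)
(s + K(169))*(2283455 - 1965726) = (64601/804291 + 169)*(2283455 - 1965726) = (135989780/804291)*317729 = 43207896809620/804291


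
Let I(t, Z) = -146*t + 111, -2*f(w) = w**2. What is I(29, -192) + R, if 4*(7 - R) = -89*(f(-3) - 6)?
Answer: -34797/8 ≈ -4349.6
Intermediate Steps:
f(w) = -w**2/2
I(t, Z) = 111 - 146*t
R = -1813/8 (R = 7 - (-89)*(-1/2*(-3)**2 - 6)/4 = 7 - (-89)*(-1/2*9 - 6)/4 = 7 - (-89)*(-9/2 - 6)/4 = 7 - (-89)*(-21)/(4*2) = 7 - 1/4*1869/2 = 7 - 1869/8 = -1813/8 ≈ -226.63)
I(29, -192) + R = (111 - 146*29) - 1813/8 = (111 - 4234) - 1813/8 = -4123 - 1813/8 = -34797/8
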